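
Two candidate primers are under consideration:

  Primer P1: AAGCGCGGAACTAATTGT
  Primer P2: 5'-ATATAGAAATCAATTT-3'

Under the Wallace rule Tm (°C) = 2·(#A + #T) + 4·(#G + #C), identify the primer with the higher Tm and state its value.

Primer P1: A+T=10, G+C=8 → Tm = 2(10)+4(8) = 52°C
Primer P2: A+T=14, G+C=2 → Tm = 2(14)+4(2) = 36°C
52°C vs 36°C → primer P1 is higher.

Primer P1, 52°C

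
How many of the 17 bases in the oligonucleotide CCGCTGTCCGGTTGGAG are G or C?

12

Scanning the sequence gives C=5, T=4, A=1, G=7.
G+C = 7 + 5 = 12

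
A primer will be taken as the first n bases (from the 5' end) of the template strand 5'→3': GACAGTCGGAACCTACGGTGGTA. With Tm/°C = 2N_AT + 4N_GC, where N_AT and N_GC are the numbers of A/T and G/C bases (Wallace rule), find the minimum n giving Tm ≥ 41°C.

First 12 bases: GACAGTCGGAAC → Tm = 38°C (< 41°C)
First 13 bases: GACAGTCGGAACC → Tm = 42°C (≥ 41°C)
Each additional base adds 2°C (A/T) or 4°C (G/C), so Tm is non-decreasing in n; n = 13 is the first length to reach 41°C.

n = 13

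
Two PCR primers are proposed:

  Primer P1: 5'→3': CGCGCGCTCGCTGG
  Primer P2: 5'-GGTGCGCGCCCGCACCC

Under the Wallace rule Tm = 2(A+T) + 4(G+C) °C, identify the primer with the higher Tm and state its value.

Primer P1: A+T=2, G+C=12 → Tm = 2(2)+4(12) = 52°C
Primer P2: A+T=2, G+C=15 → Tm = 2(2)+4(15) = 64°C
52°C vs 64°C → primer P2 is higher.

Primer P2, 64°C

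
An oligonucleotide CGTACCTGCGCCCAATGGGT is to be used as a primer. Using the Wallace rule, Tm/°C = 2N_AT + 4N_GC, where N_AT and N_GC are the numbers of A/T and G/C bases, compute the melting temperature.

Scanning the sequence gives T=4, G=6, A=3, C=7.
A+T = 7, G+C = 13
Tm = 2×7 + 4×13 = 66°C

66°C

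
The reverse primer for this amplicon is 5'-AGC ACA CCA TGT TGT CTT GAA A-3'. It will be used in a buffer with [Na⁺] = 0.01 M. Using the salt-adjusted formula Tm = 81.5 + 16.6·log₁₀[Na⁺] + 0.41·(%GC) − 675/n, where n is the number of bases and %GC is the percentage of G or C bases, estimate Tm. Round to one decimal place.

34.4°C

Length n = 22. Scanning the sequence gives A=7, T=6, C=5, G=4.
G+C = 9, so %GC = 9/22 × 100 = 40.909%
Salt term: 16.6 × (-2) = -33.2
GC term: 0.41 × 40.909 = 16.773; length term: −675/22 = −30.682
Tm = 81.5 + (-33.2) + 16.773 − 30.682 = 34.391 → 34.4°C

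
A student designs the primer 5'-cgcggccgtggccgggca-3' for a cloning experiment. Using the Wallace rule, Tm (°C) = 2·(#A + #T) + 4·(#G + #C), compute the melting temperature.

68°C

Scanning the sequence gives T=1, A=1, G=9, C=7.
So N_AT = 2 and N_GC = 16.
Tm = 4·16 + 2·2 = 64 + 4 = 68°C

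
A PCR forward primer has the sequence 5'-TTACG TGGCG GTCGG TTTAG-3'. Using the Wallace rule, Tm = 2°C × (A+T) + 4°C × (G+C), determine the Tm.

62°C

Counting bases: T=7, C=3, G=8, A=2
So N_AT = 9 and N_GC = 11.
Tm = 2(9) + 4(11) = 18 + 44 = 62°C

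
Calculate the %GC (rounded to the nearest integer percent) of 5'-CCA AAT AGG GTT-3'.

42%

Scanning the sequence gives A=4, T=3, G=3, C=2.
G+C = 3 + 2 = 5 out of 12 bases
%GC = 5/12 × 100 = 41.67% ≈ 42%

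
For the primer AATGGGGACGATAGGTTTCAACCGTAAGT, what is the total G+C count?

Counting bases: A=9, T=7, C=4, G=9
Total G or C: 9 + 4 = 13

13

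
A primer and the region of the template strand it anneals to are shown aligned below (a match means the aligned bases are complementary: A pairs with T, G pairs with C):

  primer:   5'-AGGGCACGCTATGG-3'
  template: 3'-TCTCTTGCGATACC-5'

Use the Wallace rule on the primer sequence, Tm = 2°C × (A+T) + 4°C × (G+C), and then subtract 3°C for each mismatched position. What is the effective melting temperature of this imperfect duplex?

Primer base counts: A=3, T=2, G=6, C=3 → A+T=5, G+C=9
Perfect-match Tm = 2(5) + 4(9) = 10 + 36 = 46°C
Mismatches (positions where the bases are not complementary): 2 (at positions 3, 5)
Effective Tm = 46 − 2×3 = 46 − 6 = 40°C

40°C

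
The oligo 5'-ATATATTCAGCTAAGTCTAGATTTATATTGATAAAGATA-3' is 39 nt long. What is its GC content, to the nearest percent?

21%

G=5, A=16, T=15, C=3
G+C = 5 + 3 = 8 out of 39 bases
%GC = 8/39 × 100 = 20.51% ≈ 21%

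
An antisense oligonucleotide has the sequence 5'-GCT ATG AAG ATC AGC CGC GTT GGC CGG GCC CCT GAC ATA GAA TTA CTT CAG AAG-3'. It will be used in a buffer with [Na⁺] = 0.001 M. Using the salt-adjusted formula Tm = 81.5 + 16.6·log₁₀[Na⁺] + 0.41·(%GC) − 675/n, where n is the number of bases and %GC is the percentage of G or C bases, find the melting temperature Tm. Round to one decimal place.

Length n = 54. Counting bases: A=14, C=14, G=15, T=11
G+C = 29, so %GC = 29/54 × 100 = 53.704%
Salt term: 16.6 × (-3) = -49.8
GC term: 0.41 × 53.704 = 22.019; length term: −675/54 = −12.5
Tm = 81.5 + (-49.8) + 22.019 − 12.5 = 41.219 → 41.2°C

41.2°C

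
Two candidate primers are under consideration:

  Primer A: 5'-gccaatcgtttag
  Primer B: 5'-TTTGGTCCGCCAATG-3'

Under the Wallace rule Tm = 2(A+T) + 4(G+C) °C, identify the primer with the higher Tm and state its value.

Primer A: A+T=7, G+C=6 → Tm = 2(7)+4(6) = 38°C
Primer B: A+T=7, G+C=8 → Tm = 2(7)+4(8) = 46°C
38°C vs 46°C → primer B is higher.

Primer B, 46°C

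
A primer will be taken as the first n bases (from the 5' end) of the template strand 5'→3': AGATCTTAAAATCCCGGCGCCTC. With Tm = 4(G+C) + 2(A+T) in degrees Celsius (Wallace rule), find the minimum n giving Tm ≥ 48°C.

n = 17

First 16 bases: AGATCTTAAAATCCCG → Tm = 44°C (< 48°C)
First 17 bases: AGATCTTAAAATCCCGG → Tm = 48°C (≥ 48°C)
Since every base adds ≥2°C, Tm only increases with n, so the threshold is first crossed at n = 17.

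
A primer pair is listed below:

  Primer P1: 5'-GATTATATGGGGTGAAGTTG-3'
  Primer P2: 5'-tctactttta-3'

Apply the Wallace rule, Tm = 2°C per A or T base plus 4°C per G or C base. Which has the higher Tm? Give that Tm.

Primer P1: A+T=12, G+C=8 → Tm = 2(12)+4(8) = 56°C
Primer P2: A+T=8, G+C=2 → Tm = 2(8)+4(2) = 24°C
56°C vs 24°C → primer P1 is higher.

Primer P1, 56°C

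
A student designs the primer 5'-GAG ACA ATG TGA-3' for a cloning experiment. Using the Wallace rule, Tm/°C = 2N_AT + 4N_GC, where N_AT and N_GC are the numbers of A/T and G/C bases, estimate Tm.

34°C

Counting bases: T=2, C=1, G=4, A=5
So N_AT = 7 and N_GC = 5.
Tm = 4·5 + 2·7 = 20 + 14 = 34°C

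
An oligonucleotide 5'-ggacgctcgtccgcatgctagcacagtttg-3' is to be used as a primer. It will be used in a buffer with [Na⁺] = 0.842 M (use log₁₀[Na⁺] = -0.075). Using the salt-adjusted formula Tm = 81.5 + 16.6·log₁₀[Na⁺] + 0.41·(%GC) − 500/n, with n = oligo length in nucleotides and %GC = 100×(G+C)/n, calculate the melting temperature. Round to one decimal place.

Length n = 30. Base counts: G=9, C=9, T=7, A=5
G+C = 18, so %GC = 18/30 × 100 = 60%
Salt term: 16.6 × (-0.075) = -1.245
GC term: 0.41 × 60 = 24.6; length term: −500/30 = −16.667
Tm = 81.5 + (-1.245) + 24.6 − 16.667 = 88.188 → 88.2°C

88.2°C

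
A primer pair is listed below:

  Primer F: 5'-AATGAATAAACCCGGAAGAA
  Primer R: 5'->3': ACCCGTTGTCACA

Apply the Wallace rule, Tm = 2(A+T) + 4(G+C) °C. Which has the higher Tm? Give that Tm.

Primer F, 54°C

Primer F: A+T=13, G+C=7 → Tm = 2(13)+4(7) = 54°C
Primer R: A+T=6, G+C=7 → Tm = 2(6)+4(7) = 40°C
54°C vs 40°C → primer F is higher.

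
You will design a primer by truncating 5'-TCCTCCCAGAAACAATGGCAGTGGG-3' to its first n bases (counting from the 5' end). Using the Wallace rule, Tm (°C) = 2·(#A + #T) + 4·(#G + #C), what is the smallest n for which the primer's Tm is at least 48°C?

n = 17

First 16 bases: TCCTCCCAGAAACAAT → Tm = 46°C (< 48°C)
First 17 bases: TCCTCCCAGAAACAATG → Tm = 50°C (≥ 48°C)
Since every base adds ≥2°C, Tm only increases with n, so the threshold is first crossed at n = 17.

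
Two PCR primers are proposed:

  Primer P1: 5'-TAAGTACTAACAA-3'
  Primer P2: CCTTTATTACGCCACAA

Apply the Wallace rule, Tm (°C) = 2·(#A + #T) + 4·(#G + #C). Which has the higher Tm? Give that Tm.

Primer P2, 48°C

Primer P1: A+T=10, G+C=3 → Tm = 2(10)+4(3) = 32°C
Primer P2: A+T=10, G+C=7 → Tm = 2(10)+4(7) = 48°C
32°C vs 48°C → primer P2 is higher.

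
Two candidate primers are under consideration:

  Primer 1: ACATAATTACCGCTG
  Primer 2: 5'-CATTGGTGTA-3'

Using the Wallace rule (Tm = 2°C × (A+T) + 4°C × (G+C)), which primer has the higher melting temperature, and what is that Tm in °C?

Primer 1: A+T=9, G+C=6 → Tm = 2(9)+4(6) = 42°C
Primer 2: A+T=6, G+C=4 → Tm = 2(6)+4(4) = 28°C
42°C vs 28°C → primer 1 is higher.

Primer 1, 42°C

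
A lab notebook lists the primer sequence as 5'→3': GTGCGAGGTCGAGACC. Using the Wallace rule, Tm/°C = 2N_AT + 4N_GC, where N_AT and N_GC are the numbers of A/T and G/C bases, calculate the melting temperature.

Counting bases: G=7, T=2, C=4, A=3
So N_AT = 5 and N_GC = 11.
Tm = 2×5 + 4×11 = 54°C

54°C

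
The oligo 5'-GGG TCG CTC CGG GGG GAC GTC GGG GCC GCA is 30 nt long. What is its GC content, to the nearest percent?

G=16, C=9, A=2, T=3
G+C = 16 + 9 = 25 out of 30 bases
%GC = 25/30 × 100 = 83.33% ≈ 83%

83%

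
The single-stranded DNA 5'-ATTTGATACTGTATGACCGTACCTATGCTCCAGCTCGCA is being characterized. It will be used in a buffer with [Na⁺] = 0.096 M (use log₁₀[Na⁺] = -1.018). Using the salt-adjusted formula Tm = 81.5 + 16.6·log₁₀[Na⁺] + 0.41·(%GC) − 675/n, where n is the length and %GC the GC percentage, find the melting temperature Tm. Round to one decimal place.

Length n = 39. Scanning the sequence gives A=9, G=7, C=11, T=12.
G+C = 18, so %GC = 18/39 × 100 = 46.154%
Salt term: 16.6 × (-1.018) = -16.899
GC term: 0.41 × 46.154 = 18.923; length term: −675/39 = −17.308
Tm = 81.5 + (-16.899) + 18.923 − 17.308 = 66.216 → 66.2°C

66.2°C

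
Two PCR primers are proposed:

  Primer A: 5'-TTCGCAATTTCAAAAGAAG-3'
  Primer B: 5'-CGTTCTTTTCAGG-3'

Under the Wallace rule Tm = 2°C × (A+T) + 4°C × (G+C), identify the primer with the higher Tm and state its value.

Primer A: A+T=13, G+C=6 → Tm = 2(13)+4(6) = 50°C
Primer B: A+T=7, G+C=6 → Tm = 2(7)+4(6) = 38°C
50°C vs 38°C → primer A is higher.

Primer A, 50°C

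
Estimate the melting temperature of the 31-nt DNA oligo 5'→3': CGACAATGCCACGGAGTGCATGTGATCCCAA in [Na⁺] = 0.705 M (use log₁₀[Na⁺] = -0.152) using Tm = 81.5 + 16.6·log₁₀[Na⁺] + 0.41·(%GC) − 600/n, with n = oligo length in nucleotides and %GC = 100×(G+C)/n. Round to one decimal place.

82.1°C

Length n = 31. Base counts: C=9, G=8, T=5, A=9
G+C = 17, so %GC = 17/31 × 100 = 54.839%
Salt term: 16.6 × (-0.152) = -2.523
GC term: 0.41 × 54.839 = 22.484; length term: −600/31 = −19.355
Tm = 81.5 + (-2.523) + 22.484 − 19.355 = 82.106 → 82.1°C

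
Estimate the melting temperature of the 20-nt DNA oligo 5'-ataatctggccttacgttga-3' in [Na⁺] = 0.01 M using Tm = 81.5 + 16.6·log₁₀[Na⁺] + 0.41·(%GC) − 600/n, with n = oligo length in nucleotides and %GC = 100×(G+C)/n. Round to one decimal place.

Length n = 20. Counting bases: C=4, A=5, T=7, G=4
G+C = 8, so %GC = 8/20 × 100 = 40%
Salt term: 16.6 × (-2) = -33.2
GC term: 0.41 × 40 = 16.4; length term: −600/20 = −30
Tm = 81.5 + (-33.2) + 16.4 − 30 = 34.7 → 34.7°C

34.7°C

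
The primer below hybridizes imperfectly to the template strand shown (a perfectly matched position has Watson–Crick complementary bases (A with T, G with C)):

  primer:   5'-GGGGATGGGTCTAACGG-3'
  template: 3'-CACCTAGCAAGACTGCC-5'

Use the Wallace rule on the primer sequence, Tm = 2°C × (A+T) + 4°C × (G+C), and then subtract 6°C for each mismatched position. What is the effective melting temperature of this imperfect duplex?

32°C

Primer base counts: A=3, T=3, G=9, C=2 → A+T=6, G+C=11
Perfect-match Tm = 2(6) + 4(11) = 12 + 44 = 56°C
Mismatches (positions where the bases are not complementary): 4 (at positions 2, 7, 9, 13)
Effective Tm = 56 − 4×6 = 56 − 24 = 32°C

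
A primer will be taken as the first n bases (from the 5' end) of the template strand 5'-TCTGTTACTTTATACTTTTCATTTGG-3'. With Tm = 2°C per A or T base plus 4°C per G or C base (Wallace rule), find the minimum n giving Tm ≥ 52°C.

First 20 bases: TCTGTTACTTTATACTTTTC → Tm = 50°C (< 52°C)
First 21 bases: TCTGTTACTTTATACTTTTCA → Tm = 52°C (≥ 52°C)
Each additional base adds 2°C (A/T) or 4°C (G/C), so Tm is non-decreasing in n; n = 21 is the first length to reach 52°C.

n = 21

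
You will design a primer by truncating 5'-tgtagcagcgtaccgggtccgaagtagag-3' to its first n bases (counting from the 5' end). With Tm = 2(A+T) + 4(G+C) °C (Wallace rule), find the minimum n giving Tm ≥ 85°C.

First 26 bases: TGTAGCAGCGTACCGGGTCCGAAGTA → Tm = 82°C (< 85°C)
First 27 bases: TGTAGCAGCGTACCGGGTCCGAAGTAG → Tm = 86°C (≥ 85°C)
Since every base adds ≥2°C, Tm only increases with n, so the threshold is first crossed at n = 27.

n = 27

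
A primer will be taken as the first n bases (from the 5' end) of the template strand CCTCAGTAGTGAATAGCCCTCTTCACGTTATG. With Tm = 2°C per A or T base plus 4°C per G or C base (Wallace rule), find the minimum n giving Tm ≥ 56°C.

First 18 bases: CCTCAGTAGTGAATAGCC → Tm = 54°C (< 56°C)
First 19 bases: CCTCAGTAGTGAATAGCCC → Tm = 58°C (≥ 56°C)
Since every base adds ≥2°C, Tm only increases with n, so the threshold is first crossed at n = 19.

n = 19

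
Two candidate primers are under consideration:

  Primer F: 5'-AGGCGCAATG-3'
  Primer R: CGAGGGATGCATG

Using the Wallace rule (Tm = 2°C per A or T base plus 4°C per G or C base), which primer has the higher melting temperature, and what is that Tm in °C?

Primer F: A+T=4, G+C=6 → Tm = 2(4)+4(6) = 32°C
Primer R: A+T=5, G+C=8 → Tm = 2(5)+4(8) = 42°C
32°C vs 42°C → primer R is higher.

Primer R, 42°C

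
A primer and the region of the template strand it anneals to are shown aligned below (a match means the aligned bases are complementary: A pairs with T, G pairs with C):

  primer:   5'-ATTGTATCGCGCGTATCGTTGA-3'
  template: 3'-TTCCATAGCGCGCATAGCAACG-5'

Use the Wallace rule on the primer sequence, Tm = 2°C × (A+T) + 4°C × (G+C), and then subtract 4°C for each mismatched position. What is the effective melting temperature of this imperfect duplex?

Primer base counts: A=4, T=8, G=6, C=4 → A+T=12, G+C=10
Perfect-match Tm = 2(12) + 4(10) = 24 + 40 = 64°C
Mismatches (positions where the bases are not complementary): 3 (at positions 2, 3, 22)
Effective Tm = 64 − 3×4 = 64 − 12 = 52°C

52°C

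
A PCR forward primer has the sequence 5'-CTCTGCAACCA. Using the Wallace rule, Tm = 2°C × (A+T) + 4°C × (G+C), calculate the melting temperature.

34°C

Base counts: A=3, T=2, C=5, G=1
A+T = 5, G+C = 6
Tm = 4·6 + 2·5 = 24 + 10 = 34°C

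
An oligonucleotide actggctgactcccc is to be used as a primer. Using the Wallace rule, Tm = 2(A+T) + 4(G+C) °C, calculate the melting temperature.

50°C

Counting bases: A=2, G=3, T=3, C=7
AT pairs contribute 5, GC pairs contribute 10.
Tm = 2(5) + 4(10) = 10 + 40 = 50°C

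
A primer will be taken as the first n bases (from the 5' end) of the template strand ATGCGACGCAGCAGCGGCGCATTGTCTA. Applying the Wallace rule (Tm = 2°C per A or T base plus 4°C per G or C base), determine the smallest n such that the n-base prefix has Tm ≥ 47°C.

First 14 bases: ATGCGACGCAGCAG → Tm = 46°C (< 47°C)
First 15 bases: ATGCGACGCAGCAGC → Tm = 50°C (≥ 47°C)
Since every base adds ≥2°C, Tm only increases with n, so the threshold is first crossed at n = 15.

n = 15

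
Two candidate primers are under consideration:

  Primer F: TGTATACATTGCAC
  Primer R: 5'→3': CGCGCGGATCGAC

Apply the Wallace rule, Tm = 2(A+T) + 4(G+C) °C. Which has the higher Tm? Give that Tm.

Primer F: A+T=9, G+C=5 → Tm = 2(9)+4(5) = 38°C
Primer R: A+T=3, G+C=10 → Tm = 2(3)+4(10) = 46°C
38°C vs 46°C → primer R is higher.

Primer R, 46°C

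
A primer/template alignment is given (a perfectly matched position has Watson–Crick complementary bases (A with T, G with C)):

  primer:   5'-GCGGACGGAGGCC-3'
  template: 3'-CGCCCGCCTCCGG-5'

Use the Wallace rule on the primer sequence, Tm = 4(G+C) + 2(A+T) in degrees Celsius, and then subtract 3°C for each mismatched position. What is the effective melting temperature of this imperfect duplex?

45°C

Primer base counts: A=2, T=0, G=7, C=4 → A+T=2, G+C=11
Perfect-match Tm = 2(2) + 4(11) = 4 + 44 = 48°C
Mismatches (positions where the bases are not complementary): 1 (at position 5)
Effective Tm = 48 − 1×3 = 48 − 3 = 45°C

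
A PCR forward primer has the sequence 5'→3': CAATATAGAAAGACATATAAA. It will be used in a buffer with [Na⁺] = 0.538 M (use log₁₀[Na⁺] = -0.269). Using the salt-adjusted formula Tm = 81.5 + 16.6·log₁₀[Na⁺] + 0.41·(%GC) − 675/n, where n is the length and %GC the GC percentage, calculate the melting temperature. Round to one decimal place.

Length n = 21. T=4, G=2, C=2, A=13
G+C = 4, so %GC = 4/21 × 100 = 19.048%
Salt term: 16.6 × (-0.269) = -4.465
GC term: 0.41 × 19.048 = 7.81; length term: −675/21 = −32.143
Tm = 81.5 + (-4.465) + 7.81 − 32.143 = 52.702 → 52.7°C

52.7°C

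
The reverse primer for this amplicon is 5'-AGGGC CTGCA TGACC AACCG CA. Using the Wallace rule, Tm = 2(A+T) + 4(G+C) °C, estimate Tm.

Base counts: C=8, A=6, T=2, G=6
AT pairs contribute 8, GC pairs contribute 14.
Tm = 4·14 + 2·8 = 56 + 16 = 72°C

72°C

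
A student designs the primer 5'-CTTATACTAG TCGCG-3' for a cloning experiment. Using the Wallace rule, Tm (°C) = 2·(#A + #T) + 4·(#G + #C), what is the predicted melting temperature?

Scanning the sequence gives T=5, A=3, G=3, C=4.
AT pairs contribute 8, GC pairs contribute 7.
Tm = 4·7 + 2·8 = 28 + 16 = 44°C

44°C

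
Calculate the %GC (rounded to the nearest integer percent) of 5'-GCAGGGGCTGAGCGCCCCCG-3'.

85%

Counting bases: A=2, C=8, G=9, T=1
G+C = 9 + 8 = 17 out of 20 bases
%GC = 17/20 × 100 = 85% ≈ 85%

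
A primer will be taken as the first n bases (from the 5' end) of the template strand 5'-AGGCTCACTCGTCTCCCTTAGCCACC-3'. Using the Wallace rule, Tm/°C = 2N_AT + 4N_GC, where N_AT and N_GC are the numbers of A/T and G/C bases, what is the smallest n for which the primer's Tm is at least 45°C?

n = 15

First 14 bases: AGGCTCACTCGTCT → Tm = 44°C (< 45°C)
First 15 bases: AGGCTCACTCGTCTC → Tm = 48°C (≥ 45°C)
Since every base adds ≥2°C, Tm only increases with n, so the threshold is first crossed at n = 15.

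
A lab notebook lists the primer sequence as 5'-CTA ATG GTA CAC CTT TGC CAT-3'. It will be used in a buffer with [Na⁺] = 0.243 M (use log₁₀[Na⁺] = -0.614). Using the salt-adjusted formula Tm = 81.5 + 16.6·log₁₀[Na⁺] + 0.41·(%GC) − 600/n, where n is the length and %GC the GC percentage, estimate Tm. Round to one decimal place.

60.3°C

Length n = 21. Scanning the sequence gives T=7, A=5, G=3, C=6.
G+C = 9, so %GC = 9/21 × 100 = 42.857%
Salt term: 16.6 × (-0.614) = -10.192
GC term: 0.41 × 42.857 = 17.571; length term: −600/21 = −28.571
Tm = 81.5 + (-10.192) + 17.571 − 28.571 = 60.308 → 60.3°C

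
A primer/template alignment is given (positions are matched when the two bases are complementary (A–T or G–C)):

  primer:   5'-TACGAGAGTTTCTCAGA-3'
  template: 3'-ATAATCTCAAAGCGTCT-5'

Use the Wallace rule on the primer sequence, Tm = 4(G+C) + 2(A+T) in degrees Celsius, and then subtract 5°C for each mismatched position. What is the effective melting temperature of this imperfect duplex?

Primer base counts: A=5, T=5, G=4, C=3 → A+T=10, G+C=7
Perfect-match Tm = 2(10) + 4(7) = 20 + 28 = 48°C
Mismatches (positions where the bases are not complementary): 3 (at positions 3, 4, 13)
Effective Tm = 48 − 3×5 = 48 − 15 = 33°C

33°C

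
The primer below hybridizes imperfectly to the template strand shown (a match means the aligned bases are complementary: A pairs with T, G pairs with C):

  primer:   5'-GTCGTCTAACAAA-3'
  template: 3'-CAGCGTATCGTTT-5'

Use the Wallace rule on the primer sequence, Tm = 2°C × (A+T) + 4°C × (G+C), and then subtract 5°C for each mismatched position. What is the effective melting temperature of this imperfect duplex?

21°C

Primer base counts: A=5, T=3, G=2, C=3 → A+T=8, G+C=5
Perfect-match Tm = 2(8) + 4(5) = 16 + 20 = 36°C
Mismatches (positions where the bases are not complementary): 3 (at positions 5, 6, 9)
Effective Tm = 36 − 3×5 = 36 − 15 = 21°C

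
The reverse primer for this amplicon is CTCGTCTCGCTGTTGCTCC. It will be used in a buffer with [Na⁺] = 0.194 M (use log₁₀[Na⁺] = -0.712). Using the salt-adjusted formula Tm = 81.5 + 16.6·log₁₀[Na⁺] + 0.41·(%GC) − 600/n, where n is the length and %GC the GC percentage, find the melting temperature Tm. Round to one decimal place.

64.0°C

Length n = 19. C=8, G=4, A=0, T=7
G+C = 12, so %GC = 12/19 × 100 = 63.158%
Salt term: 16.6 × (-0.712) = -11.819
GC term: 0.41 × 63.158 = 25.895; length term: −600/19 = −31.579
Tm = 81.5 + (-11.819) + 25.895 − 31.579 = 63.997 → 64.0°C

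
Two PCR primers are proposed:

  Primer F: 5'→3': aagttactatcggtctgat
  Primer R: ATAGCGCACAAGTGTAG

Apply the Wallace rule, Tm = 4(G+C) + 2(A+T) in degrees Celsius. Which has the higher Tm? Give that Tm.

Primer F, 52°C

Primer F: A+T=12, G+C=7 → Tm = 2(12)+4(7) = 52°C
Primer R: A+T=9, G+C=8 → Tm = 2(9)+4(8) = 50°C
52°C vs 50°C → primer F is higher.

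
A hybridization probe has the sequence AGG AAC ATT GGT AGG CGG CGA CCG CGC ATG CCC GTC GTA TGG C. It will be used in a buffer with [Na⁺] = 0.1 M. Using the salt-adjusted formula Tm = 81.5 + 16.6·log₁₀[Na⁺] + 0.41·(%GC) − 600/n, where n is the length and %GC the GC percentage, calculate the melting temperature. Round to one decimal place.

77.6°C

Length n = 43. T=7, A=8, C=12, G=16
G+C = 28, so %GC = 28/43 × 100 = 65.116%
Salt term: 16.6 × (-1) = -16.6
GC term: 0.41 × 65.116 = 26.698; length term: −600/43 = −13.953
Tm = 81.5 + (-16.6) + 26.698 − 13.953 = 77.645 → 77.6°C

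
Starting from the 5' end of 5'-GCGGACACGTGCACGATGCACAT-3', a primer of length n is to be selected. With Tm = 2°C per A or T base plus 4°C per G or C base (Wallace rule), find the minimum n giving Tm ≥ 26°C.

n = 8

First 7 bases: GCGGACA → Tm = 24°C (< 26°C)
First 8 bases: GCGGACAC → Tm = 28°C (≥ 26°C)
Since every base adds ≥2°C, Tm only increases with n, so the threshold is first crossed at n = 8.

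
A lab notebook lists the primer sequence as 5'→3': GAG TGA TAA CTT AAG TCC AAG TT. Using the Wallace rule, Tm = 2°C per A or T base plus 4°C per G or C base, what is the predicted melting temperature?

Scanning the sequence gives C=3, T=7, G=5, A=8.
AT pairs contribute 15, GC pairs contribute 8.
Tm = 4·8 + 2·15 = 32 + 30 = 62°C

62°C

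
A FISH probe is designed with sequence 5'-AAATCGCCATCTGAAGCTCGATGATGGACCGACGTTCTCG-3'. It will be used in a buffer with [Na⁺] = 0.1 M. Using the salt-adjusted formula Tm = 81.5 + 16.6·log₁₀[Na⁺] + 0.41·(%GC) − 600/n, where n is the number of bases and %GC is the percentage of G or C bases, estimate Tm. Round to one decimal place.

71.4°C

Length n = 40. T=9, C=11, A=10, G=10
G+C = 21, so %GC = 21/40 × 100 = 52.5%
Salt term: 16.6 × (-1) = -16.6
GC term: 0.41 × 52.5 = 21.525; length term: −600/40 = −15
Tm = 81.5 + (-16.6) + 21.525 − 15 = 71.425 → 71.4°C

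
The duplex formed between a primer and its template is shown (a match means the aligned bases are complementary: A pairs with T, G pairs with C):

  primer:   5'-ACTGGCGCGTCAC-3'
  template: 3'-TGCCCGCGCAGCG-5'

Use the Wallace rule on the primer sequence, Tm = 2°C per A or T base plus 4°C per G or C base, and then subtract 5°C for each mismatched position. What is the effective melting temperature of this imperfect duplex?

34°C

Primer base counts: A=2, T=2, G=4, C=5 → A+T=4, G+C=9
Perfect-match Tm = 2(4) + 4(9) = 8 + 36 = 44°C
Mismatches (positions where the bases are not complementary): 2 (at positions 3, 12)
Effective Tm = 44 − 2×5 = 44 − 10 = 34°C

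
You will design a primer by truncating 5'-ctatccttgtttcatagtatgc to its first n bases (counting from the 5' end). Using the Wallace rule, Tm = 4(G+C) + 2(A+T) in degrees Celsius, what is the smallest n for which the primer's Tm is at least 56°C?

First 20 bases: CTATCCTTGTTTCATAGTAT → Tm = 52°C (< 56°C)
First 21 bases: CTATCCTTGTTTCATAGTATG → Tm = 56°C (≥ 56°C)
Since every base adds ≥2°C, Tm only increases with n, so the threshold is first crossed at n = 21.

n = 21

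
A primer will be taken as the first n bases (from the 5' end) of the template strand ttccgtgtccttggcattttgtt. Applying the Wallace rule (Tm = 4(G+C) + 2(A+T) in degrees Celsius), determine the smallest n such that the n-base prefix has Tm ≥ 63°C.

First 21 bases: TTCCGTGTCCTTGGCATTTTG → Tm = 62°C (< 63°C)
First 22 bases: TTCCGTGTCCTTGGCATTTTGT → Tm = 64°C (≥ 63°C)
Since every base adds ≥2°C, Tm only increases with n, so the threshold is first crossed at n = 22.

n = 22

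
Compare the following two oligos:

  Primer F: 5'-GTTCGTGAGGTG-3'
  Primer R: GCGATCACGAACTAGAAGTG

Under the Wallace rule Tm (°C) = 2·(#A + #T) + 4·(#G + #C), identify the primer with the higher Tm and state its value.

Primer F: A+T=5, G+C=7 → Tm = 2(5)+4(7) = 38°C
Primer R: A+T=10, G+C=10 → Tm = 2(10)+4(10) = 60°C
38°C vs 60°C → primer R is higher.

Primer R, 60°C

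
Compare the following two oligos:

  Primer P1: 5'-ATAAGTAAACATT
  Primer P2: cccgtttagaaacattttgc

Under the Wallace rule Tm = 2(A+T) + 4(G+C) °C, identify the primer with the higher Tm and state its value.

Primer P2, 56°C

Primer P1: A+T=11, G+C=2 → Tm = 2(11)+4(2) = 30°C
Primer P2: A+T=12, G+C=8 → Tm = 2(12)+4(8) = 56°C
30°C vs 56°C → primer P2 is higher.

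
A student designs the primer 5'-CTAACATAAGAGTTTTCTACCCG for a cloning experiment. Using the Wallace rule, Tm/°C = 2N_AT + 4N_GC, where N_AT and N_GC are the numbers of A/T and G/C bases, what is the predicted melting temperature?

64°C

Counting bases: A=7, G=3, C=6, T=7
A+T = 14, G+C = 9
Tm = 4·9 + 2·14 = 36 + 28 = 64°C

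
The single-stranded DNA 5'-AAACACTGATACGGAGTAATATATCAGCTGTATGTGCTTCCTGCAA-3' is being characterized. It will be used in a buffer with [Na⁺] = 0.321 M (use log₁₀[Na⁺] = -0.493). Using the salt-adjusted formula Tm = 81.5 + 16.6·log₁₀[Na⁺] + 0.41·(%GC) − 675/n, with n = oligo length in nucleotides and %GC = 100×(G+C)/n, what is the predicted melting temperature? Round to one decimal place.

Length n = 46. Scanning the sequence gives A=15, C=9, T=13, G=9.
G+C = 18, so %GC = 18/46 × 100 = 39.13%
Salt term: 16.6 × (-0.493) = -8.184
GC term: 0.41 × 39.13 = 16.043; length term: −675/46 = −14.674
Tm = 81.5 + (-8.184) + 16.043 − 14.674 = 74.685 → 74.7°C

74.7°C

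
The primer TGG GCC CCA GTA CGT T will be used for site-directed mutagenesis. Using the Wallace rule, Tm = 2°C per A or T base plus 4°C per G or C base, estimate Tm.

52°C

Base counts: C=5, T=4, A=2, G=5
AT pairs contribute 6, GC pairs contribute 10.
Tm = 4·10 + 2·6 = 40 + 12 = 52°C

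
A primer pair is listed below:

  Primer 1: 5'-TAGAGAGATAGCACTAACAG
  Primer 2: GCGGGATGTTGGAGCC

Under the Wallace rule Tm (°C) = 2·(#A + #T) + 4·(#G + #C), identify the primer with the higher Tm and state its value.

Primer 1, 56°C

Primer 1: A+T=12, G+C=8 → Tm = 2(12)+4(8) = 56°C
Primer 2: A+T=5, G+C=11 → Tm = 2(5)+4(11) = 54°C
56°C vs 54°C → primer 1 is higher.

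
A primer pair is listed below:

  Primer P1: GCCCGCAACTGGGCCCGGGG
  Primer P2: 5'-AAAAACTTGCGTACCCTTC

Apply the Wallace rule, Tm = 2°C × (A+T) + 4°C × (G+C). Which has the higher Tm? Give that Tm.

Primer P1: A+T=3, G+C=17 → Tm = 2(3)+4(17) = 74°C
Primer P2: A+T=11, G+C=8 → Tm = 2(11)+4(8) = 54°C
74°C vs 54°C → primer P1 is higher.

Primer P1, 74°C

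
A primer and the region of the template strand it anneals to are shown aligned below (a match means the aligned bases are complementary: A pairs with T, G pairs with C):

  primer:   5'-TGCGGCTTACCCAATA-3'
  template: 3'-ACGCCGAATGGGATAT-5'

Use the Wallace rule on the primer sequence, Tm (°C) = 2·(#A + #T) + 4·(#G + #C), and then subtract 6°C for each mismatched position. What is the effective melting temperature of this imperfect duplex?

Primer base counts: A=4, T=4, G=3, C=5 → A+T=8, G+C=8
Perfect-match Tm = 2(8) + 4(8) = 16 + 32 = 48°C
Mismatches (positions where the bases are not complementary): 1 (at position 13)
Effective Tm = 48 − 1×6 = 48 − 6 = 42°C

42°C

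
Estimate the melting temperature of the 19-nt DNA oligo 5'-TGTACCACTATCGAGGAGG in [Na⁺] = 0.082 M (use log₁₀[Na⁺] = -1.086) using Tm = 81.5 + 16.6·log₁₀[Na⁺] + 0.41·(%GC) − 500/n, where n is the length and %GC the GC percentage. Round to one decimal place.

Length n = 19. Scanning the sequence gives C=4, G=6, T=4, A=5.
G+C = 10, so %GC = 10/19 × 100 = 52.632%
Salt term: 16.6 × (-1.086) = -18.028
GC term: 0.41 × 52.632 = 21.579; length term: −500/19 = −26.316
Tm = 81.5 + (-18.028) + 21.579 − 26.316 = 58.735 → 58.7°C

58.7°C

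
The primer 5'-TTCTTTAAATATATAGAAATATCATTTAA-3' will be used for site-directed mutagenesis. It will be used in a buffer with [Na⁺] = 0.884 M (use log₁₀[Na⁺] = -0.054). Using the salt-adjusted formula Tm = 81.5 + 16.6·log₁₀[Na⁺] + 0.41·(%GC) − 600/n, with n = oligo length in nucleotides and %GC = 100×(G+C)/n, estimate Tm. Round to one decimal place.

Length n = 29. T=13, G=1, A=13, C=2
G+C = 3, so %GC = 3/29 × 100 = 10.345%
Salt term: 16.6 × (-0.054) = -0.896
GC term: 0.41 × 10.345 = 4.241; length term: −600/29 = −20.69
Tm = 81.5 + (-0.896) + 4.241 − 20.69 = 64.155 → 64.2°C

64.2°C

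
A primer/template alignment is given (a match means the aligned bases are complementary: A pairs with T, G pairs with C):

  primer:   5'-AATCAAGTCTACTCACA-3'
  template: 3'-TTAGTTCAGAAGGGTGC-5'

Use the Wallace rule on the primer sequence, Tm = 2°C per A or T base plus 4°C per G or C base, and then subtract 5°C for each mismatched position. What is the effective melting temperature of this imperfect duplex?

Primer base counts: A=7, T=4, G=1, C=5 → A+T=11, G+C=6
Perfect-match Tm = 2(11) + 4(6) = 22 + 24 = 46°C
Mismatches (positions where the bases are not complementary): 3 (at positions 11, 13, 17)
Effective Tm = 46 − 3×5 = 46 − 15 = 31°C

31°C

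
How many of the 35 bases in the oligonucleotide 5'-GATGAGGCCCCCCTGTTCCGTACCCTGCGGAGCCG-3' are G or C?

25

Scanning the sequence gives T=6, G=11, A=4, C=14.
Total G or C: 11 + 14 = 25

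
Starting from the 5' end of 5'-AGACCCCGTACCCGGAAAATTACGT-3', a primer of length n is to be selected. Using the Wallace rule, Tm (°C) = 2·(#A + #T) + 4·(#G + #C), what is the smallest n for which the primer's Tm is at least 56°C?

First 16 bases: AGACCCCGTACCCGGA → Tm = 54°C (< 56°C)
First 17 bases: AGACCCCGTACCCGGAA → Tm = 56°C (≥ 56°C)
Each additional base adds 2°C (A/T) or 4°C (G/C), so Tm is non-decreasing in n; n = 17 is the first length to reach 56°C.

n = 17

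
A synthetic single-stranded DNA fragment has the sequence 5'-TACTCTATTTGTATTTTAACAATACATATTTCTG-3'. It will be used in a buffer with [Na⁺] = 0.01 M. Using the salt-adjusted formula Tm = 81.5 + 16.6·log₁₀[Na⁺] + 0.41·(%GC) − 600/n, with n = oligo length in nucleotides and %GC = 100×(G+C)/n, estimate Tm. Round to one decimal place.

39.1°C

Length n = 34. Counting bases: A=10, G=2, T=17, C=5
G+C = 7, so %GC = 7/34 × 100 = 20.588%
Salt term: 16.6 × (-2) = -33.2
GC term: 0.41 × 20.588 = 8.441; length term: −600/34 = −17.647
Tm = 81.5 + (-33.2) + 8.441 − 17.647 = 39.094 → 39.1°C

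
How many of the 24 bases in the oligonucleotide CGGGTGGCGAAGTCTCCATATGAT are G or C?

13

T=6, A=5, G=8, C=5
G+C = 8 + 5 = 13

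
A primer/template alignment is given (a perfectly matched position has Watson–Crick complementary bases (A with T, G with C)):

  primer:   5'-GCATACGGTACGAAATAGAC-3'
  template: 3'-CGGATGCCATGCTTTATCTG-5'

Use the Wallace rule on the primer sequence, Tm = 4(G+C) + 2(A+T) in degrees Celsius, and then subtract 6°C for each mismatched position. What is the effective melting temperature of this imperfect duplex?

52°C

Primer base counts: A=8, T=3, G=5, C=4 → A+T=11, G+C=9
Perfect-match Tm = 2(11) + 4(9) = 22 + 36 = 58°C
Mismatches (positions where the bases are not complementary): 1 (at position 3)
Effective Tm = 58 − 1×6 = 58 − 6 = 52°C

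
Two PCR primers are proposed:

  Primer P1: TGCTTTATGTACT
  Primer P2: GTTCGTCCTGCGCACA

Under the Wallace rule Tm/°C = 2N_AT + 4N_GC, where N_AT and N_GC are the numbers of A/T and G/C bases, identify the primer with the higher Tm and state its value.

Primer P2, 52°C

Primer P1: A+T=9, G+C=4 → Tm = 2(9)+4(4) = 34°C
Primer P2: A+T=6, G+C=10 → Tm = 2(6)+4(10) = 52°C
34°C vs 52°C → primer P2 is higher.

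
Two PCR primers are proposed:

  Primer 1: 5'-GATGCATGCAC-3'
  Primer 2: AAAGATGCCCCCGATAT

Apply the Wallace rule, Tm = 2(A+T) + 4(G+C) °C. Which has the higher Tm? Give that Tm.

Primer 1: A+T=5, G+C=6 → Tm = 2(5)+4(6) = 34°C
Primer 2: A+T=9, G+C=8 → Tm = 2(9)+4(8) = 50°C
34°C vs 50°C → primer 2 is higher.

Primer 2, 50°C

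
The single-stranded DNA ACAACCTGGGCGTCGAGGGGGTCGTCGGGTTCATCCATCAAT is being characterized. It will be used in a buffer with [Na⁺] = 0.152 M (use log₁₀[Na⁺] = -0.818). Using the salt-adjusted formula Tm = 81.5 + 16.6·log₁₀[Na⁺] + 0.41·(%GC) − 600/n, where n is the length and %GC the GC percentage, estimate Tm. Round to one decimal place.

Length n = 42. Counting bases: T=9, G=14, A=8, C=11
G+C = 25, so %GC = 25/42 × 100 = 59.524%
Salt term: 16.6 × (-0.818) = -13.579
GC term: 0.41 × 59.524 = 24.405; length term: −600/42 = −14.286
Tm = 81.5 + (-13.579) + 24.405 − 14.286 = 78.04 → 78.0°C

78.0°C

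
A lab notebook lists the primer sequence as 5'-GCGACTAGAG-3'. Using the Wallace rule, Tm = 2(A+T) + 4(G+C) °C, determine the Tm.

32°C

A=3, G=4, C=2, T=1
So N_AT = 4 and N_GC = 6.
Tm = 2(4) + 4(6) = 8 + 24 = 32°C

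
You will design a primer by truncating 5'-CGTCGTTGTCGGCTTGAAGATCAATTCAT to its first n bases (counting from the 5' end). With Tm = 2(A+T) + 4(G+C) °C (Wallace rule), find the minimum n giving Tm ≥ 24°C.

First 7 bases: CGTCGTT → Tm = 22°C (< 24°C)
First 8 bases: CGTCGTTG → Tm = 26°C (≥ 24°C)
Since every base adds ≥2°C, Tm only increases with n, so the threshold is first crossed at n = 8.

n = 8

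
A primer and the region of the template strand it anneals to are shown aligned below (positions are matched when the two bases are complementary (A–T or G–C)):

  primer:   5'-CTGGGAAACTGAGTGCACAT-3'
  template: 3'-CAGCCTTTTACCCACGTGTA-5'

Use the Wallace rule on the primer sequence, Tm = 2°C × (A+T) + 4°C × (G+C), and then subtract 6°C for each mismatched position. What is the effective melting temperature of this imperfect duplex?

36°C

Primer base counts: A=6, T=4, G=6, C=4 → A+T=10, G+C=10
Perfect-match Tm = 2(10) + 4(10) = 20 + 40 = 60°C
Mismatches (positions where the bases are not complementary): 4 (at positions 1, 3, 9, 12)
Effective Tm = 60 − 4×6 = 60 − 24 = 36°C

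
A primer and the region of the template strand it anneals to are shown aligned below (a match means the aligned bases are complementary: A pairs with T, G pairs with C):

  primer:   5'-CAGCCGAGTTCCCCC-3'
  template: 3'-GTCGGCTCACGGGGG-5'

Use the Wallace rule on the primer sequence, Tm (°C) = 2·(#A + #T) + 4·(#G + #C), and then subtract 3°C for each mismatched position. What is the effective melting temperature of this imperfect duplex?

Primer base counts: A=2, T=2, G=3, C=8 → A+T=4, G+C=11
Perfect-match Tm = 2(4) + 4(11) = 8 + 44 = 52°C
Mismatches (positions where the bases are not complementary): 1 (at position 10)
Effective Tm = 52 − 1×3 = 52 − 3 = 49°C

49°C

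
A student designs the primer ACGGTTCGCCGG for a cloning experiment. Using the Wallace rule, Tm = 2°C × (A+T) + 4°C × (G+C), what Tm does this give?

42°C

Base counts: T=2, A=1, C=4, G=5
So N_AT = 3 and N_GC = 9.
Tm = 2×3 + 4×9 = 42°C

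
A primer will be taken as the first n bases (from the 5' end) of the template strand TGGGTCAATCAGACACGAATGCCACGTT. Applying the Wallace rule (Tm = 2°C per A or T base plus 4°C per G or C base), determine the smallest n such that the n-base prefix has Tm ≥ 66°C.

First 21 bases: TGGGTCAATCAGACACGAATG → Tm = 62°C (< 66°C)
First 22 bases: TGGGTCAATCAGACACGAATGC → Tm = 66°C (≥ 66°C)
Since every base adds ≥2°C, Tm only increases with n, so the threshold is first crossed at n = 22.

n = 22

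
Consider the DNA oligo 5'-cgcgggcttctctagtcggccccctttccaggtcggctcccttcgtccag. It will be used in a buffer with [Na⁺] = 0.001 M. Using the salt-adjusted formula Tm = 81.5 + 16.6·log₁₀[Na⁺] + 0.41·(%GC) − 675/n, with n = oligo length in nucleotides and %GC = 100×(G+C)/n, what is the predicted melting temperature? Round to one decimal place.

Length n = 50. Base counts: T=13, G=13, A=3, C=21
G+C = 34, so %GC = 34/50 × 100 = 68%
Salt term: 16.6 × (-3) = -49.8
GC term: 0.41 × 68 = 27.88; length term: −675/50 = −13.5
Tm = 81.5 + (-49.8) + 27.88 − 13.5 = 46.08 → 46.1°C

46.1°C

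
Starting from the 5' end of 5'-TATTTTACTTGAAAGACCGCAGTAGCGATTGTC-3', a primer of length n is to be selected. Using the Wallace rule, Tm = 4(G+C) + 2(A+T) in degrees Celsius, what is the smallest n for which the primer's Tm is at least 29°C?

n = 13

First 12 bases: TATTTTACTTGA → Tm = 28°C (< 29°C)
First 13 bases: TATTTTACTTGAA → Tm = 30°C (≥ 29°C)
Since every base adds ≥2°C, Tm only increases with n, so the threshold is first crossed at n = 13.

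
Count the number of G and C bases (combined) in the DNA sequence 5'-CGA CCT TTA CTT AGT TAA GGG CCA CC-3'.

G=5, C=8, T=7, A=6
Total G or C: 5 + 8 = 13

13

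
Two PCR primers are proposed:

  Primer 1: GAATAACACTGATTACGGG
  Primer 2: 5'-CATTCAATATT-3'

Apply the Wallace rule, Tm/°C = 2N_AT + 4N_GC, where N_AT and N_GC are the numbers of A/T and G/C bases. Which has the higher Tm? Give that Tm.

Primer 1, 54°C

Primer 1: A+T=11, G+C=8 → Tm = 2(11)+4(8) = 54°C
Primer 2: A+T=9, G+C=2 → Tm = 2(9)+4(2) = 26°C
54°C vs 26°C → primer 1 is higher.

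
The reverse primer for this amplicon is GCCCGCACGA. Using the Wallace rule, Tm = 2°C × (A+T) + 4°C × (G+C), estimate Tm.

36°C

Scanning the sequence gives G=3, C=5, T=0, A=2.
So N_AT = 2 and N_GC = 8.
Tm = 2(2) + 4(8) = 4 + 32 = 36°C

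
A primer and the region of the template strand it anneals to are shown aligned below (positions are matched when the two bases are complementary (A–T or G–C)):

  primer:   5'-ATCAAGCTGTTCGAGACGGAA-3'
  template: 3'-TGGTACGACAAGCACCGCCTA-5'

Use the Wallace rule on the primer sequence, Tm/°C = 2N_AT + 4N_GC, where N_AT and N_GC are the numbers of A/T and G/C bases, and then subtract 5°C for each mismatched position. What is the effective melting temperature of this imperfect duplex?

Primer base counts: A=7, T=4, G=6, C=4 → A+T=11, G+C=10
Perfect-match Tm = 2(11) + 4(10) = 22 + 40 = 62°C
Mismatches (positions where the bases are not complementary): 5 (at positions 2, 5, 14, 16, 21)
Effective Tm = 62 − 5×5 = 62 − 25 = 37°C

37°C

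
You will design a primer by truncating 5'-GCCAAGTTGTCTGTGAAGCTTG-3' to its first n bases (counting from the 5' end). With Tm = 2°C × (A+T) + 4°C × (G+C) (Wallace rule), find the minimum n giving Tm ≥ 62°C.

First 20 bases: GCCAAGTTGTCTGTGAAGCT → Tm = 60°C (< 62°C)
First 21 bases: GCCAAGTTGTCTGTGAAGCTT → Tm = 62°C (≥ 62°C)
Since every base adds ≥2°C, Tm only increases with n, so the threshold is first crossed at n = 21.

n = 21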